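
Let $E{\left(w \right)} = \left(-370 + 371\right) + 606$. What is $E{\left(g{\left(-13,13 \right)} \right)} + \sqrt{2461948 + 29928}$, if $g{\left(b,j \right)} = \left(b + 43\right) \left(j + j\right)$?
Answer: $607 + 2 \sqrt{622969} \approx 2185.6$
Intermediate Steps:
$g{\left(b,j \right)} = 2 j \left(43 + b\right)$ ($g{\left(b,j \right)} = \left(43 + b\right) 2 j = 2 j \left(43 + b\right)$)
$E{\left(w \right)} = 607$ ($E{\left(w \right)} = 1 + 606 = 607$)
$E{\left(g{\left(-13,13 \right)} \right)} + \sqrt{2461948 + 29928} = 607 + \sqrt{2461948 + 29928} = 607 + \sqrt{2491876} = 607 + 2 \sqrt{622969}$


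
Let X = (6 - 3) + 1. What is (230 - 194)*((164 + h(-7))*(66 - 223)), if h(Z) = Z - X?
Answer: -864756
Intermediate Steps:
X = 4 (X = 3 + 1 = 4)
h(Z) = -4 + Z (h(Z) = Z - 1*4 = Z - 4 = -4 + Z)
(230 - 194)*((164 + h(-7))*(66 - 223)) = (230 - 194)*((164 + (-4 - 7))*(66 - 223)) = 36*((164 - 11)*(-157)) = 36*(153*(-157)) = 36*(-24021) = -864756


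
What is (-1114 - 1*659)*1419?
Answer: -2515887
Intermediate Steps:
(-1114 - 1*659)*1419 = (-1114 - 659)*1419 = -1773*1419 = -2515887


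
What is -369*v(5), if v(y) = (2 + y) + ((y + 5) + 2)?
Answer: -7011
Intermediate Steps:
v(y) = 9 + 2*y (v(y) = (2 + y) + ((5 + y) + 2) = (2 + y) + (7 + y) = 9 + 2*y)
-369*v(5) = -369*(9 + 2*5) = -369*(9 + 10) = -369*19 = -7011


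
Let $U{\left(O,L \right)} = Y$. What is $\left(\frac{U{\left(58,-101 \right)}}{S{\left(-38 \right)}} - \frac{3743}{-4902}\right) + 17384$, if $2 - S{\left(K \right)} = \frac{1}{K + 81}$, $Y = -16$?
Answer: $\frac{381070361}{21930} \approx 17377.0$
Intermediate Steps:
$U{\left(O,L \right)} = -16$
$S{\left(K \right)} = 2 - \frac{1}{81 + K}$ ($S{\left(K \right)} = 2 - \frac{1}{K + 81} = 2 - \frac{1}{81 + K}$)
$\left(\frac{U{\left(58,-101 \right)}}{S{\left(-38 \right)}} - \frac{3743}{-4902}\right) + 17384 = \left(- \frac{16}{\frac{1}{81 - 38} \left(161 + 2 \left(-38\right)\right)} - \frac{3743}{-4902}\right) + 17384 = \left(- \frac{16}{\frac{1}{43} \left(161 - 76\right)} - - \frac{197}{258}\right) + 17384 = \left(- \frac{16}{\frac{1}{43} \cdot 85} + \frac{197}{258}\right) + 17384 = \left(- \frac{16}{\frac{85}{43}} + \frac{197}{258}\right) + 17384 = \left(\left(-16\right) \frac{43}{85} + \frac{197}{258}\right) + 17384 = \left(- \frac{688}{85} + \frac{197}{258}\right) + 17384 = - \frac{160759}{21930} + 17384 = \frac{381070361}{21930}$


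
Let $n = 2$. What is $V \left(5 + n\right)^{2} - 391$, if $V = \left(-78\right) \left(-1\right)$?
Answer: $3431$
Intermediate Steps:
$V = 78$
$V \left(5 + n\right)^{2} - 391 = 78 \left(5 + 2\right)^{2} - 391 = 78 \cdot 7^{2} - 391 = 78 \cdot 49 - 391 = 3822 - 391 = 3431$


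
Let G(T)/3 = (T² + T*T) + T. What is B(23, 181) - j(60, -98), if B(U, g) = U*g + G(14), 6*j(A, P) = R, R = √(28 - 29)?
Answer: 5381 - I/6 ≈ 5381.0 - 0.16667*I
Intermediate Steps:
G(T) = 3*T + 6*T² (G(T) = 3*((T² + T*T) + T) = 3*((T² + T²) + T) = 3*(2*T² + T) = 3*(T + 2*T²) = 3*T + 6*T²)
R = I (R = √(-1) = I ≈ 1.0*I)
j(A, P) = I/6
B(U, g) = 1218 + U*g (B(U, g) = U*g + 3*14*(1 + 2*14) = U*g + 3*14*(1 + 28) = U*g + 3*14*29 = U*g + 1218 = 1218 + U*g)
B(23, 181) - j(60, -98) = (1218 + 23*181) - I/6 = (1218 + 4163) - I/6 = 5381 - I/6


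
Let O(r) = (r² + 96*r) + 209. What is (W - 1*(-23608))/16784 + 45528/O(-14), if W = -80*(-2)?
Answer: -30909325/656674 ≈ -47.070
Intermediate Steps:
O(r) = 209 + r² + 96*r
W = 160
(W - 1*(-23608))/16784 + 45528/O(-14) = (160 - 1*(-23608))/16784 + 45528/(209 + (-14)² + 96*(-14)) = (160 + 23608)*(1/16784) + 45528/(209 + 196 - 1344) = 23768*(1/16784) + 45528/(-939) = 2971/2098 + 45528*(-1/939) = 2971/2098 - 15176/313 = -30909325/656674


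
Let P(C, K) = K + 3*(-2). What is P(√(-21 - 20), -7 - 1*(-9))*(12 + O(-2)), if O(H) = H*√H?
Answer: -48 + 8*I*√2 ≈ -48.0 + 11.314*I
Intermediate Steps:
P(C, K) = -6 + K (P(C, K) = K - 6 = -6 + K)
O(H) = H^(3/2)
P(√(-21 - 20), -7 - 1*(-9))*(12 + O(-2)) = (-6 + (-7 - 1*(-9)))*(12 + (-2)^(3/2)) = (-6 + (-7 + 9))*(12 - 2*I*√2) = (-6 + 2)*(12 - 2*I*√2) = -4*(12 - 2*I*√2) = -48 + 8*I*√2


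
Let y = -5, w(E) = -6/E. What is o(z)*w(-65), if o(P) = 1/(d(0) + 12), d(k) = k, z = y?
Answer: 1/130 ≈ 0.0076923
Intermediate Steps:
z = -5
o(P) = 1/12 (o(P) = 1/(0 + 12) = 1/12)
o(z)*w(-65) = (-6/(-65))/12 = (-6*(-1/65))/12 = (1/12)*(6/65) = 1/130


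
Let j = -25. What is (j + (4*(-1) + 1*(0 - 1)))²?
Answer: 900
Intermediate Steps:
(j + (4*(-1) + 1*(0 - 1)))² = (-25 + (4*(-1) + 1*(0 - 1)))² = (-25 + (-4 + 1*(-1)))² = (-25 + (-4 - 1))² = (-25 - 5)² = (-30)² = 900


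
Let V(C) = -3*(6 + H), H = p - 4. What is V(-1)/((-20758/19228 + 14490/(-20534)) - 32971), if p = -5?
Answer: -888362442/3254642667421 ≈ -0.00027295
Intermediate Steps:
H = -9 (H = -5 - 4 = -9)
V(C) = 9 (V(C) = -3*(6 - 9) = -3*(-3) = 9)
V(-1)/((-20758/19228 + 14490/(-20534)) - 32971) = 9/((-20758/19228 + 14490/(-20534)) - 32971) = 9/((-20758*1/19228 + 14490*(-1/20534)) - 32971) = 9/((-10379/9614 - 7245/10267) - 32971) = 9/(-176214623/98706938 - 32971) = 9/(-3254642667421/98706938) = 9*(-98706938/3254642667421) = -888362442/3254642667421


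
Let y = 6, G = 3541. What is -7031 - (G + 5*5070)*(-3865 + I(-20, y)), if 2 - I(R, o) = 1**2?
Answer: 111627793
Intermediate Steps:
I(R, o) = 1 (I(R, o) = 2 - 1*1**2 = 2 - 1*1 = 2 - 1 = 1)
-7031 - (G + 5*5070)*(-3865 + I(-20, y)) = -7031 - (3541 + 5*5070)*(-3865 + 1) = -7031 - (3541 + 25350)*(-3864) = -7031 - 28891*(-3864) = -7031 - 1*(-111634824) = -7031 + 111634824 = 111627793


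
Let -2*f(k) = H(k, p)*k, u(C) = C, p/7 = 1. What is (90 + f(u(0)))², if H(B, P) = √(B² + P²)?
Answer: 8100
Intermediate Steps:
p = 7 (p = 7*1 = 7)
f(k) = -k*√(49 + k²)/2 (f(k) = -√(k² + 7²)*k/2 = -√(k² + 49)*k/2 = -√(49 + k²)*k/2 = -k*√(49 + k²)/2)
(90 + f(u(0)))² = (90 - ½*0*√(49 + 0²))² = (90 - ½*0*√(49 + 0))² = (90 - ½*0*√49)² = (90 - ½*0*7)² = (90 + 0)² = 90² = 8100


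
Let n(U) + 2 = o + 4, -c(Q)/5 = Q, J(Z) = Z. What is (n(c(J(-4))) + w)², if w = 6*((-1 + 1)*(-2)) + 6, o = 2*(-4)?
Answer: 0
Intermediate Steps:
o = -8
c(Q) = -5*Q
n(U) = -6 (n(U) = -2 + (-8 + 4) = -2 - 4 = -6)
w = 6 (w = 6*(0*(-2)) + 6 = 6*0 + 6 = 0 + 6 = 6)
(n(c(J(-4))) + w)² = (-6 + 6)² = 0² = 0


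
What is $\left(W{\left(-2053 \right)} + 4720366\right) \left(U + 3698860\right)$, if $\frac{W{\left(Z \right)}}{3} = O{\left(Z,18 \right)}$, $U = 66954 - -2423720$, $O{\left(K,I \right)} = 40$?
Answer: $29217608593524$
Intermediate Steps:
$U = 2490674$ ($U = 66954 + 2423720 = 2490674$)
$W{\left(Z \right)} = 120$ ($W{\left(Z \right)} = 3 \cdot 40 = 120$)
$\left(W{\left(-2053 \right)} + 4720366\right) \left(U + 3698860\right) = \left(120 + 4720366\right) \left(2490674 + 3698860\right) = 4720486 \cdot 6189534 = 29217608593524$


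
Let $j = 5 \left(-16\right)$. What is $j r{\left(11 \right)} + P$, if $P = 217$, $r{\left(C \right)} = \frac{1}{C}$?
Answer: $\frac{2307}{11} \approx 209.73$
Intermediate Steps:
$j = -80$
$j r{\left(11 \right)} + P = - \frac{80}{11} + 217 = \frac{2307}{11}$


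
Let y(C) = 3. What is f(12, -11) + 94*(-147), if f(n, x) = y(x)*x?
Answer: -13851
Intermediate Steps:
f(n, x) = 3*x
f(12, -11) + 94*(-147) = 3*(-11) + 94*(-147) = -33 - 13818 = -13851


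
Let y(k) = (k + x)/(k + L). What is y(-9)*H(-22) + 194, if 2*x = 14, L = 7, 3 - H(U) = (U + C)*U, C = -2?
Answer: -331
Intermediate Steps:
H(U) = 3 - U*(-2 + U) (H(U) = 3 - (U - 2)*U = 3 - (-2 + U)*U = 3 - U*(-2 + U))
x = 7 (x = (1/2)*14 = 7)
y(k) = 1 (y(k) = (k + 7)/(k + 7) = (7 + k)/(7 + k) = 1)
y(-9)*H(-22) + 194 = 1*(3 - 1*(-22)**2 + 2*(-22)) + 194 = 1*(3 - 1*484 - 44) + 194 = 1*(3 - 484 - 44) + 194 = 1*(-525) + 194 = -525 + 194 = -331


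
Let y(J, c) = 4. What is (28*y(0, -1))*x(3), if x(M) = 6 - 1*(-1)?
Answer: 784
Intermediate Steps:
x(M) = 7 (x(M) = 6 + 1 = 7)
(28*y(0, -1))*x(3) = (28*4)*7 = 112*7 = 784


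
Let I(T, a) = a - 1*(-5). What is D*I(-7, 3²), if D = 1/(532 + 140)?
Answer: 1/48 ≈ 0.020833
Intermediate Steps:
I(T, a) = 5 + a (I(T, a) = a + 5 = 5 + a)
D = 1/672 ≈ 0.0014881
D*I(-7, 3²) = (5 + 3²)/672 = (5 + 9)/672 = (1/672)*14 = 1/48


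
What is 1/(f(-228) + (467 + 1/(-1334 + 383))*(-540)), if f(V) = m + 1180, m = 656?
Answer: -317/79358868 ≈ -3.9945e-6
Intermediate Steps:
f(V) = 1836 (f(V) = 656 + 1180 = 1836)
1/(f(-228) + (467 + 1/(-1334 + 383))*(-540)) = 1/(1836 + (467 + 1/(-1334 + 383))*(-540)) = 1/(1836 + (467 + 1/(-951))*(-540)) = 1/(1836 + (467 - 1/951)*(-540)) = 1/(1836 + (444116/951)*(-540)) = 1/(1836 - 79940880/317) = 1/(-79358868/317) = -317/79358868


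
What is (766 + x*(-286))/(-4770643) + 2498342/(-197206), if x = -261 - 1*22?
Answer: -5967405146465/470399711729 ≈ -12.686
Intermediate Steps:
x = -283 (x = -261 - 22 = -283)
(766 + x*(-286))/(-4770643) + 2498342/(-197206) = (766 - 283*(-286))/(-4770643) + 2498342/(-197206) = (766 + 80938)*(-1/4770643) + 2498342*(-1/197206) = 81704*(-1/4770643) - 1249171/98603 = -81704/4770643 - 1249171/98603 = -5967405146465/470399711729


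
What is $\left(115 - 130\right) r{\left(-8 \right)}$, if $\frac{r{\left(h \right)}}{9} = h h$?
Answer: $-8640$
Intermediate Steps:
$r{\left(h \right)} = 9 h^{2}$ ($r{\left(h \right)} = 9 h h = 9 h^{2}$)
$\left(115 - 130\right) r{\left(-8 \right)} = \left(115 - 130\right) 9 \left(-8\right)^{2} = - 15 \cdot 9 \cdot 64 = \left(-15\right) 576 = -8640$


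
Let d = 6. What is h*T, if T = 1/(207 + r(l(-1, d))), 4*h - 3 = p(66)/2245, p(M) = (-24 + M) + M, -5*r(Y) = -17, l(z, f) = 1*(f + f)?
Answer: 6843/1889392 ≈ 0.0036218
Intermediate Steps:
l(z, f) = 2*f (l(z, f) = 1*(2*f) = 2*f)
r(Y) = 17/5 (r(Y) = -⅕*(-17) = 17/5)
p(M) = -24 + 2*M
h = 6843/8980 (h = ¾ + ((-24 + 2*66)/2245)/4 = ¾ + ((-24 + 132)*(1/2245))/4 = ¾ + (108*(1/2245))/4 = ¾ + (¼)*(108/2245) = ¾ + 27/2245 = 6843/8980 ≈ 0.76203)
T = 5/1052 (T = 1/(207 + 17/5) = 1/(1052/5) = 5/1052 ≈ 0.0047529)
h*T = (6843/8980)*(5/1052) = 6843/1889392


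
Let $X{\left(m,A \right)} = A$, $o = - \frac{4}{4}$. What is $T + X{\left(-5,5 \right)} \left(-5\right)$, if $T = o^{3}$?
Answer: $-26$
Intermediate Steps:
$o = -1$ ($o = \left(-4\right) \frac{1}{4} = -1$)
$T = -1$ ($T = \left(-1\right)^{3} = -1$)
$T + X{\left(-5,5 \right)} \left(-5\right) = -1 + 5 \left(-5\right) = -1 - 25 = -26$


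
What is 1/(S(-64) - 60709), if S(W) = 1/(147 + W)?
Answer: -83/5038846 ≈ -1.6472e-5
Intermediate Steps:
1/(S(-64) - 60709) = 1/(1/(147 - 64) - 60709) = 1/(1/83 - 60709) = 1/(-5038846/83) = -83/5038846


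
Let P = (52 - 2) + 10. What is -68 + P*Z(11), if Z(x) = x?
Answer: 592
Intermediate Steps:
P = 60 (P = 50 + 10 = 60)
-68 + P*Z(11) = -68 + 60*11 = -68 + 660 = 592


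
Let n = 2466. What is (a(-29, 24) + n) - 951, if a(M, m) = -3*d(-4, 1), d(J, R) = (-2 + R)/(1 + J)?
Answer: 1514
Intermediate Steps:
d(J, R) = (-2 + R)/(1 + J)
a(M, m) = -1 (a(M, m) = -3*(-2 + 1)/(1 - 4) = -3*(-1)/(-3) = -(-1)*(-1) = -3*⅓ = -1)
(a(-29, 24) + n) - 951 = (-1 + 2466) - 951 = 2465 - 951 = 1514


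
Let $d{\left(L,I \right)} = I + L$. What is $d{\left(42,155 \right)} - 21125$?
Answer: $-20928$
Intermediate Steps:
$d{\left(42,155 \right)} - 21125 = \left(155 + 42\right) - 21125 = 197 - 21125 = -20928$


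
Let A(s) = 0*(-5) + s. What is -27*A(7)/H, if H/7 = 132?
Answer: -9/44 ≈ -0.20455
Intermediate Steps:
H = 924 (H = 7*132 = 924)
A(s) = s (A(s) = 0 + s = s)
-27*A(7)/H = -189/924 = -27*1/132 = -9/44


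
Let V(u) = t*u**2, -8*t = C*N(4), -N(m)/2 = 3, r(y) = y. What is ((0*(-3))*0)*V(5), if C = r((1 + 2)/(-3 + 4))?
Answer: 0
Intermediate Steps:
C = 3 (C = (1 + 2)/(-3 + 4) = 3/1 = 3*1 = 3)
N(m) = -6 (N(m) = -2*3 = -6)
t = 9/4 (t = -3*(-6)/8 = -1/8*(-18) = 9/4 ≈ 2.2500)
V(u) = 9*u**2/4
((0*(-3))*0)*V(5) = ((0*(-3))*0)*((9/4)*5**2) = (0*0)*((9/4)*25) = 0*(225/4) = 0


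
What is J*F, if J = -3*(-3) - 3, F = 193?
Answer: 1158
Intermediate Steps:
J = 6 (J = 9 - 3 = 6)
J*F = 6*193 = 1158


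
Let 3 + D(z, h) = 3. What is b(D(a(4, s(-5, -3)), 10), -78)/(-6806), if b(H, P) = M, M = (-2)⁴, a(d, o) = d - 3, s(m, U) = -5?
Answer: -8/3403 ≈ -0.0023509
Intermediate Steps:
a(d, o) = -3 + d
D(z, h) = 0 (D(z, h) = -3 + 3 = 0)
M = 16
b(H, P) = 16
b(D(a(4, s(-5, -3)), 10), -78)/(-6806) = 16/(-6806) = 16*(-1/6806) = -8/3403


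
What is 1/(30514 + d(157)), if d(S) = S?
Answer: 1/30671 ≈ 3.2604e-5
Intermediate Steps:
1/(30514 + d(157)) = 1/(30514 + 157) = 1/30671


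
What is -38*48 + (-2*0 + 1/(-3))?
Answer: -5473/3 ≈ -1824.3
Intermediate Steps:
-38*48 + (-2*0 + 1/(-3)) = -1824 + (0 - ⅓) = -1824 - ⅓ = -5473/3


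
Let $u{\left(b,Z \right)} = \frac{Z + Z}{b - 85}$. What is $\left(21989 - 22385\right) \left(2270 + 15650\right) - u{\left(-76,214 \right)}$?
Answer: $- \frac{1142507092}{161} \approx -7.0963 \cdot 10^{6}$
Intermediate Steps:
$u{\left(b,Z \right)} = \frac{2 Z}{-85 + b}$
$\left(21989 - 22385\right) \left(2270 + 15650\right) - u{\left(-76,214 \right)} = \left(21989 - 22385\right) \left(2270 + 15650\right) - 2 \cdot 214 \frac{1}{-85 - 76} = \left(-396\right) 17920 - 2 \cdot 214 \frac{1}{-161} = -7096320 - 2 \cdot 214 \left(- \frac{1}{161}\right) = -7096320 - - \frac{428}{161} = -7096320 + \frac{428}{161} = - \frac{1142507092}{161}$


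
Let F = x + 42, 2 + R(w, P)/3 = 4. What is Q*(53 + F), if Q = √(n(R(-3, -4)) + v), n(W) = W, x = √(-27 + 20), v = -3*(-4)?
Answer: 3*√2*(95 + I*√7) ≈ 403.05 + 11.225*I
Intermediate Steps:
R(w, P) = 6 (R(w, P) = -6 + 3*4 = -6 + 12 = 6)
v = 12
x = I*√7 (x = √(-7) = I*√7 ≈ 2.6458*I)
Q = 3*√2 (Q = √(6 + 12) = √18 = 3*√2 ≈ 4.2426)
F = 42 + I*√7 (F = I*√7 + 42 = 42 + I*√7 ≈ 42.0 + 2.6458*I)
Q*(53 + F) = (3*√2)*(53 + (42 + I*√7)) = (3*√2)*(95 + I*√7) = 3*√2*(95 + I*√7)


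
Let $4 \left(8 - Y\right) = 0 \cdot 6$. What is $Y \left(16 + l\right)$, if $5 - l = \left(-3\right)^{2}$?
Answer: $96$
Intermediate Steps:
$Y = 8$ ($Y = 8 - \frac{0 \cdot 6}{4} = 8 - 0 = 8 + 0 = 8$)
$l = -4$ ($l = 5 - \left(-3\right)^{2} = 5 - 9 = -4$)
$Y \left(16 + l\right) = 8 \left(16 - 4\right) = 8 \cdot 12 = 96$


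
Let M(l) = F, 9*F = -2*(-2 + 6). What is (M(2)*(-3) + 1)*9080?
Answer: 99880/3 ≈ 33293.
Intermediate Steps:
F = -8/9 (F = (-2*(-2 + 6))/9 = (-2*4)/9 = (1/9)*(-8) = -8/9 ≈ -0.88889)
M(l) = -8/9
(M(2)*(-3) + 1)*9080 = (-8/9*(-3) + 1)*9080 = (8/3 + 1)*9080 = (11/3)*9080 = 99880/3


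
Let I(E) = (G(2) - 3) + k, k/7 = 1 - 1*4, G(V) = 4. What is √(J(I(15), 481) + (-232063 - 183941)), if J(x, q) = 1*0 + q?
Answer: I*√415523 ≈ 644.61*I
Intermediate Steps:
k = -21 (k = 7*(1 - 1*4) = 7*(1 - 4) = 7*(-3) = -21)
I(E) = -20 (I(E) = (4 - 3) - 21 = 1 - 21 = -20)
J(x, q) = q (J(x, q) = 0 + q = q)
√(J(I(15), 481) + (-232063 - 183941)) = √(481 + (-232063 - 183941)) = √(481 - 416004) = √(-415523) = I*√415523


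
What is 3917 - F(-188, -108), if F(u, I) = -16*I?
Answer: 2189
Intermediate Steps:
3917 - F(-188, -108) = 3917 - (-16)*(-108) = 3917 - 1*1728 = 3917 - 1728 = 2189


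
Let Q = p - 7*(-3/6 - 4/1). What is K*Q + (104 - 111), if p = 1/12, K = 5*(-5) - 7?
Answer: -3053/3 ≈ -1017.7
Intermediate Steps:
K = -32 (K = -25 - 7 = -32)
p = 1/12 ≈ 0.083333
Q = 379/12 (Q = 1/12 - 7*(-3/6 - 4/1) = 1/12 - 7*(-3*⅙ - 4*1) = 1/12 - 7*(-½ - 4) = 1/12 - 7*(-9/2) = 1/12 + 63/2 = 379/12 ≈ 31.583)
K*Q + (104 - 111) = -32*379/12 + (104 - 111) = -3032/3 - 7 = -3053/3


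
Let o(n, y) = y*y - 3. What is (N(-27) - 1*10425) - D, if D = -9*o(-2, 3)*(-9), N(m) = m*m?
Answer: -10182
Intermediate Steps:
N(m) = m**2
o(n, y) = -3 + y**2 (o(n, y) = y**2 - 3 = -3 + y**2)
D = 486 (D = -9*(-3 + 3**2)*(-9) = -9*(-3 + 9)*(-9) = -9*6*(-9) = -54*(-9) = 486)
(N(-27) - 1*10425) - D = ((-27)**2 - 1*10425) - 1*486 = (729 - 10425) - 486 = -9696 - 486 = -10182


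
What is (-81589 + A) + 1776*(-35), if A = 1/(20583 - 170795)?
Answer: -21592824789/150212 ≈ -1.4375e+5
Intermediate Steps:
A = -1/150212 (A = 1/(-150212) = -1/150212 ≈ -6.6573e-6)
(-81589 + A) + 1776*(-35) = (-81589 - 1/150212) + 1776*(-35) = -12255646869/150212 - 62160 = -21592824789/150212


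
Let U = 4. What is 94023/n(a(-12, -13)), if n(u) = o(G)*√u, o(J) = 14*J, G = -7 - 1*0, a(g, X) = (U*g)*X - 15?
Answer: -31341*√609/19894 ≈ -38.878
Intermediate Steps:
a(g, X) = -15 + 4*X*g (a(g, X) = (4*g)*X - 15 = 4*X*g - 15 = -15 + 4*X*g)
G = -7 (G = -7 + 0 = -7)
n(u) = -98*√u (n(u) = (14*(-7))*√u = -98*√u)
94023/n(a(-12, -13)) = 94023/((-98*√(-15 + 4*(-13)*(-12)))) = 94023/((-98*√(-15 + 624))) = 94023/((-98*√609)) = 94023*(-√609/59682) = -31341*√609/19894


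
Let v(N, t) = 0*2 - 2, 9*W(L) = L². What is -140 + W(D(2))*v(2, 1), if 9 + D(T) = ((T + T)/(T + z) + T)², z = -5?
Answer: -113918/729 ≈ -156.27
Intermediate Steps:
D(T) = -9 + (T + 2*T/(-5 + T))² (D(T) = -9 + ((T + T)/(T - 5) + T)² = -9 + ((2*T)/(-5 + T) + T)² = -9 + (2*T/(-5 + T) + T)² = -9 + (T + 2*T/(-5 + T))²)
W(L) = L²/9
v(N, t) = -2 (v(N, t) = 0 - 2 = -2)
-140 + W(D(2))*v(2, 1) = -140 + ((-9 + 2²*(-3 + 2)²/(-5 + 2)²)²/9)*(-2) = -140 + ((-9 + 4*(-1)²/(-3)²)²/9)*(-2) = -140 + ((-9 + 4*(⅑)*1)²/9)*(-2) = -140 + ((-9 + 4/9)²/9)*(-2) = -140 + ((-77/9)²/9)*(-2) = -140 + ((⅑)*(5929/81))*(-2) = -140 + (5929/729)*(-2) = -140 - 11858/729 = -113918/729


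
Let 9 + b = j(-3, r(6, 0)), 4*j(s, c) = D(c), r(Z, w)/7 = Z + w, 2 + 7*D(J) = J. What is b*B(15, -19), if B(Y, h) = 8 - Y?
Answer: 53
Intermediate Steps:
D(J) = -2/7 + J/7
r(Z, w) = 7*Z + 7*w (r(Z, w) = 7*(Z + w) = 7*Z + 7*w)
j(s, c) = -1/14 + c/28 (j(s, c) = (-2/7 + c/7)/4 = -1/14 + c/28)
b = -53/7 (b = -9 + (-1/14 + (7*6 + 7*0)/28) = -9 + (-1/14 + (42 + 0)/28) = -9 + (-1/14 + (1/28)*42) = -9 + (-1/14 + 3/2) = -9 + 10/7 = -53/7 ≈ -7.5714)
b*B(15, -19) = -53*(8 - 1*15)/7 = -53*(8 - 15)/7 = -53/7*(-7) = 53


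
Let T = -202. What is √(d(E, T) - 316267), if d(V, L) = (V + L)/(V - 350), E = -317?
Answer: I*√140703363190/667 ≈ 562.38*I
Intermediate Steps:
d(V, L) = (L + V)/(-350 + V)
√(d(E, T) - 316267) = √((-202 - 317)/(-350 - 317) - 316267) = √(-519/(-667) - 316267) = √(-1/667*(-519) - 316267) = √(519/667 - 316267) = √(-210949570/667) = I*√140703363190/667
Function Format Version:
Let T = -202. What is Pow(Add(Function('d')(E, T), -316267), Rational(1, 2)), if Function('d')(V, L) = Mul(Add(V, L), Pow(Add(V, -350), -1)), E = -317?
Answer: Mul(Rational(1, 667), I, Pow(140703363190, Rational(1, 2))) ≈ Mul(562.38, I)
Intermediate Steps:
Function('d')(V, L) = Mul(Pow(Add(-350, V), -1), Add(L, V)) (Function('d')(V, L) = Mul(Add(L, V), Pow(Add(-350, V), -1)) = Mul(Pow(Add(-350, V), -1), Add(L, V)))
Pow(Add(Function('d')(E, T), -316267), Rational(1, 2)) = Pow(Add(Mul(Pow(Add(-350, -317), -1), Add(-202, -317)), -316267), Rational(1, 2)) = Pow(Add(Mul(Pow(-667, -1), -519), -316267), Rational(1, 2)) = Pow(Add(Mul(Rational(-1, 667), -519), -316267), Rational(1, 2)) = Pow(Add(Rational(519, 667), -316267), Rational(1, 2)) = Pow(Rational(-210949570, 667), Rational(1, 2)) = Mul(Rational(1, 667), I, Pow(140703363190, Rational(1, 2)))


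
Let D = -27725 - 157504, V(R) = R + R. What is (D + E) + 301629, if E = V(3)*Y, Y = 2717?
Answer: 132702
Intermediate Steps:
V(R) = 2*R
D = -185229
E = 16302 (E = (2*3)*2717 = 6*2717 = 16302)
(D + E) + 301629 = (-185229 + 16302) + 301629 = -168927 + 301629 = 132702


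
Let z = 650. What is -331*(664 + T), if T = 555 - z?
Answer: -188339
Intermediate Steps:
T = -95 (T = 555 - 1*650 = 555 - 650 = -95)
-331*(664 + T) = -331*(664 - 95) = -331*569 = -188339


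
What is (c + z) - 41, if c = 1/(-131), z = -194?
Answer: -30786/131 ≈ -235.01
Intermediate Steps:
c = -1/131 ≈ -0.0076336
(c + z) - 41 = (-1/131 - 194) - 41 = -25415/131 - 41 = -30786/131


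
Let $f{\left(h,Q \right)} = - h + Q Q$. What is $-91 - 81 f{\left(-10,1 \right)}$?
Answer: $-982$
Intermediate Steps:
$f{\left(h,Q \right)} = Q^{2} - h$ ($f{\left(h,Q \right)} = - h + Q^{2} = Q^{2} - h$)
$-91 - 81 f{\left(-10,1 \right)} = -91 - 81 \left(1^{2} - -10\right) = -91 - 81 \left(1 + 10\right) = -91 - 891 = -982$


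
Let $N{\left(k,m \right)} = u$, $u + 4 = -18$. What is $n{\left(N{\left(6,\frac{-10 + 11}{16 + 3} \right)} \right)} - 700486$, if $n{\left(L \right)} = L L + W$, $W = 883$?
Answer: $-699119$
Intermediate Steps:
$u = -22$ ($u = -4 - 18 = -22$)
$N{\left(k,m \right)} = -22$
$n{\left(L \right)} = 883 + L^{2}$ ($n{\left(L \right)} = L L + 883 = L^{2} + 883 = 883 + L^{2}$)
$n{\left(N{\left(6,\frac{-10 + 11}{16 + 3} \right)} \right)} - 700486 = \left(883 + \left(-22\right)^{2}\right) - 700486 = \left(883 + 484\right) - 700486 = 1367 - 700486 = -699119$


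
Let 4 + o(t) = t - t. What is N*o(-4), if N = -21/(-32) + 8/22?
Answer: -359/88 ≈ -4.0795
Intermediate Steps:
o(t) = -4 (o(t) = -4 + (t - t) = -4 + 0 = -4)
N = 359/352 (N = -21*(-1/32) + 8*(1/22) = 21/32 + 4/11 = 359/352 ≈ 1.0199)
N*o(-4) = (359/352)*(-4) = -359/88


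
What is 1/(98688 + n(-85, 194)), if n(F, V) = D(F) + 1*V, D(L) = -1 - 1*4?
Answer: 1/98877 ≈ 1.0114e-5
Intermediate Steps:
D(L) = -5 (D(L) = -1 - 4 = -5)
n(F, V) = -5 + V (n(F, V) = -5 + 1*V = -5 + V)
1/(98688 + n(-85, 194)) = 1/(98688 + (-5 + 194)) = 1/(98688 + 189) = 1/98877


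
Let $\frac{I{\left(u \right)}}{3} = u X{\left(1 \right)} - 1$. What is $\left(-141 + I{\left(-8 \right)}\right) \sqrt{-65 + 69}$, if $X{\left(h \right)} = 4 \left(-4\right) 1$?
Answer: $480$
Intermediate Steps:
$X{\left(h \right)} = -16$ ($X{\left(h \right)} = \left(-16\right) 1 = -16$)
$I{\left(u \right)} = -3 - 48 u$ ($I{\left(u \right)} = 3 \left(u \left(-16\right) - 1\right) = 3 \left(- 16 u - 1\right) = 3 \left(-1 - 16 u\right) = -3 - 48 u$)
$\left(-141 + I{\left(-8 \right)}\right) \sqrt{-65 + 69} = \left(-141 - -381\right) \sqrt{-65 + 69} = \left(-141 + \left(-3 + 384\right)\right) \sqrt{4} = \left(-141 + 381\right) 2 = 240 \cdot 2 = 480$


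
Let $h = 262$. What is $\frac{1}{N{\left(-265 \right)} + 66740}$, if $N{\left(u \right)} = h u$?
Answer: $- \frac{1}{2690} \approx -0.00037175$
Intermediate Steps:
$N{\left(u \right)} = 262 u$
$\frac{1}{N{\left(-265 \right)} + 66740} = \frac{1}{262 \left(-265\right) + 66740} = \frac{1}{-69430 + 66740} = \frac{1}{-2690} = - \frac{1}{2690}$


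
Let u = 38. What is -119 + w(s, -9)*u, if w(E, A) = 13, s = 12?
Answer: 375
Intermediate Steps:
-119 + w(s, -9)*u = -119 + 13*38 = -119 + 494 = 375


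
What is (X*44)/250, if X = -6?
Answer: -132/125 ≈ -1.0560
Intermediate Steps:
(X*44)/250 = -6*44/250 = -264*1/250 = -132/125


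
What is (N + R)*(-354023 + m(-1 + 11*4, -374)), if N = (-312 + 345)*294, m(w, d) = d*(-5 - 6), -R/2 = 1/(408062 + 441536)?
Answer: -1442114916559373/424799 ≈ -3.3948e+9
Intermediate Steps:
R = -1/424799 (R = -2/(408062 + 441536) = -2/849598 = -2*1/849598 = -1/424799 ≈ -2.3541e-6)
m(w, d) = -11*d (m(w, d) = d*(-11) = -11*d)
N = 9702 (N = 33*294 = 9702)
(N + R)*(-354023 + m(-1 + 11*4, -374)) = (9702 - 1/424799)*(-354023 - 11*(-374)) = 4121399897*(-354023 + 4114)/424799 = (4121399897/424799)*(-349909) = -1442114916559373/424799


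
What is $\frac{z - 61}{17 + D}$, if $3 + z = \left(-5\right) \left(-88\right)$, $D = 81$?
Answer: $\frac{188}{49} \approx 3.8367$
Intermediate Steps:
$z = 437$ ($z = -3 - -440 = -3 + 440 = 437$)
$\frac{z - 61}{17 + D} = \frac{437 - 61}{17 + 81} = \frac{376}{98} = 376 \cdot \frac{1}{98} = \frac{188}{49}$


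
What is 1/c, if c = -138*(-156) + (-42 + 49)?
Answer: 1/21535 ≈ 4.6436e-5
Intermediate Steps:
c = 21535 (c = 21528 + 7 = 21535)
1/c = 1/21535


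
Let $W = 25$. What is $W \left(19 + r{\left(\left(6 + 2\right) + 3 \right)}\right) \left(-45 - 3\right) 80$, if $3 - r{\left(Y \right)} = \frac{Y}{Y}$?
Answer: $-2016000$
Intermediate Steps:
$r{\left(Y \right)} = 2$ ($r{\left(Y \right)} = 3 - \frac{Y}{Y} = 3 - 1 = 2$)
$W \left(19 + r{\left(\left(6 + 2\right) + 3 \right)}\right) \left(-45 - 3\right) 80 = 25 \left(19 + 2\right) \left(-45 - 3\right) 80 = 25 \cdot 21 \left(-48\right) 80 = 25 \left(-1008\right) 80 = \left(-25200\right) 80 = -2016000$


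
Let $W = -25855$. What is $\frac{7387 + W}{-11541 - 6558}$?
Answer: $\frac{2052}{2011} \approx 1.0204$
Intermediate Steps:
$\frac{7387 + W}{-11541 - 6558} = \frac{7387 - 25855}{-11541 - 6558} = - \frac{18468}{-18099} = \left(-18468\right) \left(- \frac{1}{18099}\right) = \frac{2052}{2011}$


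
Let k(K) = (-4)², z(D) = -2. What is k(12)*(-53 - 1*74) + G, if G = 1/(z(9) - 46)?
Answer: -97537/48 ≈ -2032.0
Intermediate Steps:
k(K) = 16
G = -1/48 (G = 1/(-2 - 46) = 1/(-48) = -1/48 ≈ -0.020833)
k(12)*(-53 - 1*74) + G = 16*(-53 - 1*74) - 1/48 = 16*(-53 - 74) - 1/48 = 16*(-127) - 1/48 = -2032 - 1/48 = -97537/48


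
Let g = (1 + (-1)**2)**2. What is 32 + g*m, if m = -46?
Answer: -152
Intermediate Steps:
g = 4 (g = (1 + 1)**2 = 2**2 = 4)
32 + g*m = 32 + 4*(-46) = 32 - 184 = -152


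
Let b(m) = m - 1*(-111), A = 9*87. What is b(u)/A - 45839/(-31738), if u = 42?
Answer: 4527539/2761206 ≈ 1.6397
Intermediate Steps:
A = 783
b(m) = 111 + m (b(m) = m + 111 = 111 + m)
b(u)/A - 45839/(-31738) = (111 + 42)/783 - 45839/(-31738) = 153*(1/783) - 45839*(-1/31738) = 17/87 + 45839/31738 = 4527539/2761206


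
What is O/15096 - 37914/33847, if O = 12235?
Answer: -9307747/30056136 ≈ -0.30968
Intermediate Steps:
O/15096 - 37914/33847 = 12235/15096 - 37914/33847 = -9307747/30056136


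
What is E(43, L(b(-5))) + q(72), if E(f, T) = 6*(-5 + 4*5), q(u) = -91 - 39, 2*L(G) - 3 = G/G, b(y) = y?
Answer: -40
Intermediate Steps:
L(G) = 2 (L(G) = 3/2 + (G/G)/2 = 3/2 + (½)*1 = 3/2 + ½ = 2)
q(u) = -130
E(f, T) = 90 (E(f, T) = 6*(-5 + 20) = 6*15 = 90)
E(43, L(b(-5))) + q(72) = 90 - 130 = -40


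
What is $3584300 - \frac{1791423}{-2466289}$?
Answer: $\frac{8839921454123}{2466289} \approx 3.5843 \cdot 10^{6}$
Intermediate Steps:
$3584300 - \frac{1791423}{-2466289} = 3584300 - - \frac{1791423}{2466289} = 3584300 + \frac{1791423}{2466289} = \frac{8839921454123}{2466289}$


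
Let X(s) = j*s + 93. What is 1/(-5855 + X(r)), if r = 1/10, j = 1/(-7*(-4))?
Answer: -280/1613359 ≈ -0.00017355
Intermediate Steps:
j = 1/28 ≈ 0.035714
r = ⅒ ≈ 0.10000
X(s) = 93 + s/28 (X(s) = s/28 + 93 = 93 + s/28)
1/(-5855 + X(r)) = 1/(-5855 + (93 + (1/28)*(⅒))) = 1/(-5855 + (93 + 1/280)) = 1/(-5855 + 26041/280) = 1/(-1613359/280) = -280/1613359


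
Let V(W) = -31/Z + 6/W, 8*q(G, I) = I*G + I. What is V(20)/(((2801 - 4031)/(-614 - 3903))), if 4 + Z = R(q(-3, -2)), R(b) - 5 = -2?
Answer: 1413821/12300 ≈ 114.94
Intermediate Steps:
q(G, I) = I/8 + G*I/8 (q(G, I) = (I*G + I)/8 = (G*I + I)/8 = (I + G*I)/8 = I/8 + G*I/8)
R(b) = 3 (R(b) = 5 - 2 = 3)
Z = -1 (Z = -4 + 3 = -1)
V(W) = 31 + 6/W (V(W) = -31/(-1) + 6/W = -31*(-1) + 6/W = 31 + 6/W)
V(20)/(((2801 - 4031)/(-614 - 3903))) = (31 + 6/20)/(((2801 - 4031)/(-614 - 3903))) = (31 + 6*(1/20))/((-1230/(-4517))) = (31 + 3/10)/((-1230*(-1/4517))) = 313/(10*(1230/4517)) = (313/10)*(4517/1230) = 1413821/12300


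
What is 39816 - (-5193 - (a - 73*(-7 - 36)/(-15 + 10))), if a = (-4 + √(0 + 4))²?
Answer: 221926/5 ≈ 44385.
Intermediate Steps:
a = 4 (a = (-4 + √4)² = (-4 + 2)² = (-2)² = 4)
39816 - (-5193 - (a - 73*(-7 - 36)/(-15 + 10))) = 39816 - (-5193 - (4 - 73*(-7 - 36)/(-15 + 10))) = 39816 - (-5193 - (4 - (-3139)/(-5))) = 39816 - (-5193 - (4 - (-3139)*(-1)/5)) = 39816 - (-5193 - (4 - 73*43/5)) = 39816 - (-5193 - (4 - 3139/5)) = 39816 - (-5193 - 1*(-3119/5)) = 39816 - (-5193 + 3119/5) = 39816 - 1*(-22846/5) = 39816 + 22846/5 = 221926/5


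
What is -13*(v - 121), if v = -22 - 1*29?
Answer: 2236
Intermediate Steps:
v = -51 (v = -22 - 29 = -51)
-13*(v - 121) = -13*(-51 - 121) = -13*(-172) = 2236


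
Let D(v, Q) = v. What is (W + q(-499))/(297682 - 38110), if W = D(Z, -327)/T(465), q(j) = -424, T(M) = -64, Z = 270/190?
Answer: -515611/315639552 ≈ -0.0016335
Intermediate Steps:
Z = 27/19 (Z = 270*(1/190) = 27/19 ≈ 1.4211)
W = -27/1216 (W = (27/19)/(-64) = (27/19)*(-1/64) = -27/1216 ≈ -0.022204)
(W + q(-499))/(297682 - 38110) = (-27/1216 - 424)/(297682 - 38110) = -515611/1216/259572 = -515611/1216*1/259572 = -515611/315639552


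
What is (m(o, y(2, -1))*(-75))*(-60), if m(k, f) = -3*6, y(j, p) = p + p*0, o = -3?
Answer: -81000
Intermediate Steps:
y(j, p) = p (y(j, p) = p + 0 = p)
m(k, f) = -18
(m(o, y(2, -1))*(-75))*(-60) = -18*(-75)*(-60) = 1350*(-60) = -81000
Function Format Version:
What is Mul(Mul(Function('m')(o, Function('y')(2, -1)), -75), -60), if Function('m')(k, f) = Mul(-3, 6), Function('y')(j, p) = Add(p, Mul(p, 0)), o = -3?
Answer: -81000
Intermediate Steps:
Function('y')(j, p) = p (Function('y')(j, p) = Add(p, 0) = p)
Function('m')(k, f) = -18
Mul(Mul(Function('m')(o, Function('y')(2, -1)), -75), -60) = Mul(Mul(-18, -75), -60) = Mul(1350, -60) = -81000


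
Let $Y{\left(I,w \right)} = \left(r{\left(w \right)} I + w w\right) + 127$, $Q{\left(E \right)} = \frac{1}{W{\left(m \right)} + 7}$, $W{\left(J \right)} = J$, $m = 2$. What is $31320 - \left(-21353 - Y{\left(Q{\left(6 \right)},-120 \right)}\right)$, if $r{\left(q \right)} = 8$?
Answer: $\frac{604808}{9} \approx 67201.0$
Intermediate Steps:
$Q{\left(E \right)} = \frac{1}{9}$ ($Q{\left(E \right)} = \frac{1}{2 + 7} = \frac{1}{9}$)
$Y{\left(I,w \right)} = 127 + w^{2} + 8 I$ ($Y{\left(I,w \right)} = \left(8 I + w w\right) + 127 = \left(8 I + w^{2}\right) + 127 = \left(w^{2} + 8 I\right) + 127 = 127 + w^{2} + 8 I$)
$31320 - \left(-21353 - Y{\left(Q{\left(6 \right)},-120 \right)}\right) = 31320 - \left(-21353 - \left(127 + \left(-120\right)^{2} + 8 \cdot \frac{1}{9}\right)\right) = 31320 - \left(-21353 - \left(127 + 14400 + \frac{8}{9}\right)\right) = 31320 - \left(-21353 - \frac{130751}{9}\right) = 31320 - - \frac{322928}{9} = 31320 + \frac{322928}{9} = \frac{604808}{9}$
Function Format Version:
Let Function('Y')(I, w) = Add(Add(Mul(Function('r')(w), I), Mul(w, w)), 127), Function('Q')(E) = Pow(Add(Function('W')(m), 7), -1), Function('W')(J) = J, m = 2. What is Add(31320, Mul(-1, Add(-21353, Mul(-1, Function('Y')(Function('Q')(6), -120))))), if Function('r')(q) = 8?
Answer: Rational(604808, 9) ≈ 67201.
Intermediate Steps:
Function('Q')(E) = Rational(1, 9) (Function('Q')(E) = Pow(Add(2, 7), -1) = Pow(9, -1) = Rational(1, 9))
Function('Y')(I, w) = Add(127, Pow(w, 2), Mul(8, I)) (Function('Y')(I, w) = Add(Add(Mul(8, I), Mul(w, w)), 127) = Add(Add(Mul(8, I), Pow(w, 2)), 127) = Add(Add(Pow(w, 2), Mul(8, I)), 127) = Add(127, Pow(w, 2), Mul(8, I)))
Add(31320, Mul(-1, Add(-21353, Mul(-1, Function('Y')(Function('Q')(6), -120))))) = Add(31320, Mul(-1, Add(-21353, Mul(-1, Add(127, Pow(-120, 2), Mul(8, Rational(1, 9))))))) = Add(31320, Mul(-1, Add(-21353, Mul(-1, Add(127, 14400, Rational(8, 9)))))) = Add(31320, Mul(-1, Add(-21353, Mul(-1, Rational(130751, 9))))) = Add(31320, Mul(-1, Add(-21353, Rational(-130751, 9)))) = Add(31320, Mul(-1, Rational(-322928, 9))) = Add(31320, Rational(322928, 9)) = Rational(604808, 9)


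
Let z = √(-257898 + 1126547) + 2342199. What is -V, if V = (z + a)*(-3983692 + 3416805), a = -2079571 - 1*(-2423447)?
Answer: 1522700998525 + 566887*√868649 ≈ 1.5232e+12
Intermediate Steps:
a = 343876 (a = -2079571 + 2423447 = 343876)
z = 2342199 + √868649 (z = √868649 + 2342199 = 2342199 + √868649 ≈ 2.3431e+6)
V = -1522700998525 - 566887*√868649 (V = ((2342199 + √868649) + 343876)*(-3983692 + 3416805) = (2686075 + √868649)*(-566887) = -1522700998525 - 566887*√868649 ≈ -1.5232e+12)
-V = -(-1522700998525 - 566887*√868649) = 1522700998525 + 566887*√868649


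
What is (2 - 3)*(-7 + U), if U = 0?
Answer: 7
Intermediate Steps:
(2 - 3)*(-7 + U) = (2 - 3)*(-7 + 0) = -1*(-7) = 7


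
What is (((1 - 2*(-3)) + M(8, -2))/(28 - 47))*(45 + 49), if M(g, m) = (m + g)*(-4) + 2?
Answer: 1410/19 ≈ 74.211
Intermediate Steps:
M(g, m) = 2 - 4*g - 4*m (M(g, m) = (g + m)*(-4) + 2 = (-4*g - 4*m) + 2 = 2 - 4*g - 4*m)
(((1 - 2*(-3)) + M(8, -2))/(28 - 47))*(45 + 49) = (((1 - 2*(-3)) + (2 - 4*8 - 4*(-2)))/(28 - 47))*(45 + 49) = (((1 + 6) + (2 - 32 + 8))/(-19))*94 = ((7 - 22)*(-1/19))*94 = -15*(-1/19)*94 = (15/19)*94 = 1410/19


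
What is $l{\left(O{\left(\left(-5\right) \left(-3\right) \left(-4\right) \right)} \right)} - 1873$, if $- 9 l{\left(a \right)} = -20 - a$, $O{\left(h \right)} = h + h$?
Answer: $- \frac{16957}{9} \approx -1884.1$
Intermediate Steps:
$O{\left(h \right)} = 2 h$
$l{\left(a \right)} = \frac{20}{9} + \frac{a}{9}$ ($l{\left(a \right)} = - \frac{-20 - a}{9} = \frac{20}{9} + \frac{a}{9}$)
$l{\left(O{\left(\left(-5\right) \left(-3\right) \left(-4\right) \right)} \right)} - 1873 = \left(\frac{20}{9} + \frac{2 \left(-5\right) \left(-3\right) \left(-4\right)}{9}\right) - 1873 = \left(\frac{20}{9} + \frac{2 \cdot 15 \left(-4\right)}{9}\right) - 1873 = \left(\frac{20}{9} + \frac{2 \left(-60\right)}{9}\right) - 1873 = \left(\frac{20}{9} + \frac{1}{9} \left(-120\right)\right) - 1873 = \left(\frac{20}{9} - \frac{40}{3}\right) - 1873 = - \frac{100}{9} - 1873 = - \frac{16957}{9}$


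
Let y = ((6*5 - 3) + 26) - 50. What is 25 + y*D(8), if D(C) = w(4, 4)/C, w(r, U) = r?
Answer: 53/2 ≈ 26.500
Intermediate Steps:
D(C) = 4/C
y = 3 (y = ((30 - 3) + 26) - 50 = (27 + 26) - 50 = 53 - 50 = 3)
25 + y*D(8) = 25 + 3*(4/8) = 25 + 3*(4*(⅛)) = 25 + 3*(½) = 25 + 3/2 = 53/2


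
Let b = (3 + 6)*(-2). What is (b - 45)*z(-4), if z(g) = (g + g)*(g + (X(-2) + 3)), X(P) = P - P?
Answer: -504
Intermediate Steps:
b = -18 (b = 9*(-2) = -18)
X(P) = 0
z(g) = 2*g*(3 + g) (z(g) = (g + g)*(g + (0 + 3)) = (2*g)*(g + 3) = (2*g)*(3 + g) = 2*g*(3 + g))
(b - 45)*z(-4) = (-18 - 45)*(2*(-4)*(3 - 4)) = -126*(-4)*(-1) = -63*8 = -504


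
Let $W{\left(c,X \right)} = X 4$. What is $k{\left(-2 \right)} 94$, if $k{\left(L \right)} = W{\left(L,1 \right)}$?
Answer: $376$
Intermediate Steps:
$W{\left(c,X \right)} = 4 X$
$k{\left(L \right)} = 4$ ($k{\left(L \right)} = 4 \cdot 1 = 4$)
$k{\left(-2 \right)} 94 = 4 \cdot 94 = 376$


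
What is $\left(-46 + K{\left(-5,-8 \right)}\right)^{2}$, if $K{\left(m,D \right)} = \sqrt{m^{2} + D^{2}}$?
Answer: $\left(46 - \sqrt{89}\right)^{2} \approx 1337.1$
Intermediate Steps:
$K{\left(m,D \right)} = \sqrt{D^{2} + m^{2}}$
$\left(-46 + K{\left(-5,-8 \right)}\right)^{2} = \left(-46 + \sqrt{\left(-8\right)^{2} + \left(-5\right)^{2}}\right)^{2} = \left(-46 + \sqrt{64 + 25}\right)^{2} = \left(-46 + \sqrt{89}\right)^{2}$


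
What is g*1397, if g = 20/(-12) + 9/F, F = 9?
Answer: -2794/3 ≈ -931.33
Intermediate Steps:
g = -2/3 (g = 20/(-12) + 9/9 = 20*(-1/12) + 9*(1/9) = -5/3 + 1 = -2/3 ≈ -0.66667)
g*1397 = -2/3*1397 = -2794/3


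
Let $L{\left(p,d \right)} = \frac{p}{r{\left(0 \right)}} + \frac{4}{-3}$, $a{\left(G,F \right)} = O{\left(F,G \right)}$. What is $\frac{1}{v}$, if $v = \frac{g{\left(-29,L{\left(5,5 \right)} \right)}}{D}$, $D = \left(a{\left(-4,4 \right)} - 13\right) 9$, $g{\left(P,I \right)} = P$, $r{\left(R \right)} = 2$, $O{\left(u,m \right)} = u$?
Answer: $\frac{81}{29} \approx 2.7931$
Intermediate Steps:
$a{\left(G,F \right)} = F$
$L{\left(p,d \right)} = - \frac{4}{3} + \frac{p}{2}$ ($L{\left(p,d \right)} = \frac{p}{2} + \frac{4}{-3} = p \frac{1}{2} + 4 \left(- \frac{1}{3}\right) = \frac{p}{2} - \frac{4}{3} = - \frac{4}{3} + \frac{p}{2}$)
$D = -81$ ($D = \left(4 - 13\right) 9 = \left(-9\right) 9 = -81$)
$v = \frac{29}{81}$ ($v = - \frac{29}{-81} = \left(-29\right) \left(- \frac{1}{81}\right) = \frac{29}{81} \approx 0.35802$)
$\frac{1}{v} = \frac{1}{\frac{29}{81}} = \frac{81}{29}$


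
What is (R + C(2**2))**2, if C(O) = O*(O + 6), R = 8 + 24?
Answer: 5184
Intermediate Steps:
R = 32
C(O) = O*(6 + O)
(R + C(2**2))**2 = (32 + 2**2*(6 + 2**2))**2 = (32 + 4*(6 + 4))**2 = (32 + 4*10)**2 = (32 + 40)**2 = 72**2 = 5184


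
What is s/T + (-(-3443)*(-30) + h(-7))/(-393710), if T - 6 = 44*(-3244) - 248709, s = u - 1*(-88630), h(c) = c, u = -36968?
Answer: 10113049/77560870 ≈ 0.13039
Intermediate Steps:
s = 51662 (s = -36968 - 1*(-88630) = -36968 + 88630 = 51662)
T = -391439 (T = 6 + (44*(-3244) - 248709) = 6 + (-142736 - 248709) = 6 - 391445 = -391439)
s/T + (-(-3443)*(-30) + h(-7))/(-393710) = 51662/(-391439) + (-(-3443)*(-30) - 7)/(-393710) = 51662*(-1/391439) + (-313*330 - 7)*(-1/393710) = -26/197 + (-103290 - 7)*(-1/393710) = -26/197 - 103297*(-1/393710) = -26/197 + 103297/393710 = 10113049/77560870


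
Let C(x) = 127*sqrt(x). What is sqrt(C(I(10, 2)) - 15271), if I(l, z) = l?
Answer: sqrt(-15271 + 127*sqrt(10)) ≈ 121.94*I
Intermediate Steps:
sqrt(C(I(10, 2)) - 15271) = sqrt(127*sqrt(10) - 15271) = sqrt(-15271 + 127*sqrt(10))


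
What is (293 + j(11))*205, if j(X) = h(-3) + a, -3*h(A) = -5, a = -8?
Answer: 176300/3 ≈ 58767.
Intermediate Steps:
h(A) = 5/3 (h(A) = -⅓*(-5) = 5/3)
j(X) = -19/3 (j(X) = 5/3 - 8 = -19/3)
(293 + j(11))*205 = (293 - 19/3)*205 = (860/3)*205 = 176300/3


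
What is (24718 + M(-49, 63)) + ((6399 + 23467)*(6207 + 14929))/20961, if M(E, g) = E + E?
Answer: 8374508/153 ≈ 54735.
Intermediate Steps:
M(E, g) = 2*E
(24718 + M(-49, 63)) + ((6399 + 23467)*(6207 + 14929))/20961 = (24718 + 2*(-49)) + ((6399 + 23467)*(6207 + 14929))/20961 = (24718 - 98) + (29866*21136)*(1/20961) = 24620 + 631247776*(1/20961) = 24620 + 4607648/153 = 8374508/153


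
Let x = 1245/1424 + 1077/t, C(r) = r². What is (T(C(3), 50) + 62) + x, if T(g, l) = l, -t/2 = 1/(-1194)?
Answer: 915748589/1424 ≈ 6.4308e+5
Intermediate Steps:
t = 1/597 (t = -2/(-1194) = -2*(-1/1194) = 1/597 ≈ 0.0016750)
x = 915589101/1424 (x = 1245/1424 + 1077/(1/597) = 1245*(1/1424) + 1077*597 = 1245/1424 + 642969 = 915589101/1424 ≈ 6.4297e+5)
(T(C(3), 50) + 62) + x = (50 + 62) + 915589101/1424 = 112 + 915589101/1424 = 915748589/1424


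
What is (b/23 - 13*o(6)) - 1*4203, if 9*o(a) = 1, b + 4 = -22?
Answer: -870554/207 ≈ -4205.6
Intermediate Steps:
b = -26 (b = -4 - 22 = -26)
o(a) = ⅑ (o(a) = (⅑)*1 = ⅑)
(b/23 - 13*o(6)) - 1*4203 = (-26/23 - 13*⅑) - 1*4203 = (-26*1/23 - 13/9) - 4203 = (-26/23 - 13/9) - 4203 = -533/207 - 4203 = -870554/207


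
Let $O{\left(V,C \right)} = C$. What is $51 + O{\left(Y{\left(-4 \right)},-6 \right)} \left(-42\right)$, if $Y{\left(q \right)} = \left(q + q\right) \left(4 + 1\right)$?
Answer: $303$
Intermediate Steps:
$Y{\left(q \right)} = 10 q$ ($Y{\left(q \right)} = 2 q 5 = 10 q$)
$51 + O{\left(Y{\left(-4 \right)},-6 \right)} \left(-42\right) = 51 - -252 = 51 + 252 = 303$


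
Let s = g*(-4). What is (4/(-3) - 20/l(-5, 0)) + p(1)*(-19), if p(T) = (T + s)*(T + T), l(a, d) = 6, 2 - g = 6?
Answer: -1952/3 ≈ -650.67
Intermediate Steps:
g = -4 (g = 2 - 1*6 = 2 - 6 = -4)
s = 16 (s = -4*(-4) = 16)
p(T) = 2*T*(16 + T) (p(T) = (T + 16)*(T + T) = (16 + T)*(2*T) = 2*T*(16 + T))
(4/(-3) - 20/l(-5, 0)) + p(1)*(-19) = (4/(-3) - 20/6) + (2*1*(16 + 1))*(-19) = (4*(-⅓) - 20*⅙) + (2*1*17)*(-19) = (-4/3 - 10/3) + 34*(-19) = -14/3 - 646 = -1952/3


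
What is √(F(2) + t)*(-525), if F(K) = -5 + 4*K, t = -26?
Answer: -525*I*√23 ≈ -2517.8*I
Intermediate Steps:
√(F(2) + t)*(-525) = √((-5 + 4*2) - 26)*(-525) = √((-5 + 8) - 26)*(-525) = √(3 - 26)*(-525) = √(-23)*(-525) = (I*√23)*(-525) = -525*I*√23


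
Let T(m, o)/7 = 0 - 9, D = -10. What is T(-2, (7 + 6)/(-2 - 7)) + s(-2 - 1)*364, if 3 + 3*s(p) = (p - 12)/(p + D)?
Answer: -287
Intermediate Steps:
T(m, o) = -63 (T(m, o) = 7*(0 - 9) = 7*(-9) = -63)
s(p) = -1 + (-12 + p)/(3*(-10 + p)) (s(p) = -1 + ((p - 12)/(p - 10))/3 = -1 + ((-12 + p)/(-10 + p))/3 = -1 + (-12 + p)/(3*(-10 + p)))
T(-2, (7 + 6)/(-2 - 7)) + s(-2 - 1)*364 = -63 + (2*(9 - (-2 - 1))/(3*(-10 + (-2 - 1))))*364 = -63 + (2*(9 - 1*(-3))/(3*(-10 - 3)))*364 = -63 + ((⅔)*(9 + 3)/(-13))*364 = -63 + ((⅔)*(-1/13)*12)*364 = -63 - 8/13*364 = -63 - 224 = -287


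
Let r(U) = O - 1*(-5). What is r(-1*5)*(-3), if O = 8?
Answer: -39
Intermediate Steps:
r(U) = 13 (r(U) = 8 - 1*(-5) = 8 + 5 = 13)
r(-1*5)*(-3) = 13*(-3) = -39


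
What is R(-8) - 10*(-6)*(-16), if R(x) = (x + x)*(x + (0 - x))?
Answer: -960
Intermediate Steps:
R(x) = 0 (R(x) = (2*x)*(x - x) = (2*x)*0 = 0)
R(-8) - 10*(-6)*(-16) = 0 - 10*(-6)*(-16) = 0 + 60*(-16) = 0 - 960 = -960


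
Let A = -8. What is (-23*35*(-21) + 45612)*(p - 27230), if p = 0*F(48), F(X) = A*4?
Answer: -1702337910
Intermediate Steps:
F(X) = -32 (F(X) = -8*4 = -32)
p = 0 (p = 0*(-32) = 0)
(-23*35*(-21) + 45612)*(p - 27230) = (-23*35*(-21) + 45612)*(0 - 27230) = (-805*(-21) + 45612)*(-27230) = (16905 + 45612)*(-27230) = 62517*(-27230) = -1702337910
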